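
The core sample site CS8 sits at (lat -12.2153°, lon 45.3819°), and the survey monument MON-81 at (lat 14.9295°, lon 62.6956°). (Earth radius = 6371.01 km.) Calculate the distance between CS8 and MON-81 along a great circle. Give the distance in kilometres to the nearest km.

Δφ = 27.1448°,  Δλ = 17.3137°
a = sin²(Δφ/2) + cos φ₁ cos φ₂ sin²(Δλ/2) = 0.076467
c = 2·arcsin(√a) = 0.560355 rad = 32.1059°
d = R·c = 6371.01 × 0.560355 = 3570.0 km

3570 km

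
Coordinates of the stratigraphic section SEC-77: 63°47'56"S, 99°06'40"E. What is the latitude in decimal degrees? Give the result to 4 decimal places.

63.7989°S

63° + 47′/60 + 56″/3600 = 63 + 0.78333 + 0.01556 = 63.7989°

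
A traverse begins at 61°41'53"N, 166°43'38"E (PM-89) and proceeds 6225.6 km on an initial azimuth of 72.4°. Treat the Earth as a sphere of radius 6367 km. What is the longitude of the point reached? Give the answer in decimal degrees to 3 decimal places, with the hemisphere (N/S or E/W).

106.473°W

PM-89: φ = +61.69806°, λ = +166.72722°
δ = d/R = 6225.6/6367 = 0.977792 rad
φ₂ = arcsin(sin φ₁ cos δ + cos φ₁ sin δ cos θ)
   = arcsin(0.88046·0.55886 + 0.47412·0.82927·0.30237) = 37.65699°
λ₂ = λ₁ + atan2(sin θ sin δ cos φ₁, cos δ − sin φ₁ sin φ₂) = -106.47273°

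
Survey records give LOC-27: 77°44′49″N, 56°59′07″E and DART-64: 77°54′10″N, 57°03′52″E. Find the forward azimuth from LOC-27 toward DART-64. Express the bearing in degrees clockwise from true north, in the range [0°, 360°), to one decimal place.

LOC-27: φ = +77.74694°, λ = +56.98528°
DART-64: φ = +77.90278°, λ = +57.06444°
Δλ = 0.0792°
y = sin Δλ · cos φ₂ = 0.000290
x = cos φ₁ sin φ₂ − sin φ₁ cos φ₂ cos Δλ = 0.002720
θ = atan2(y, x) = 6.0768° → 6.0768° (mod 360°)

6.1°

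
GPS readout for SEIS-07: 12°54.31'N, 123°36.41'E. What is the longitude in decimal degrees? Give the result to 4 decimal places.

123.6068°E

123° + 36.41′/60 = 123 + 0.60683 = 123.6068°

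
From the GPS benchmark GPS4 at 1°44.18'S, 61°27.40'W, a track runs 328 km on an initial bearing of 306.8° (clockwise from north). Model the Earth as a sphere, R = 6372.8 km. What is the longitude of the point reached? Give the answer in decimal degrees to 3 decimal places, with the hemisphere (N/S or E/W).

63.818°W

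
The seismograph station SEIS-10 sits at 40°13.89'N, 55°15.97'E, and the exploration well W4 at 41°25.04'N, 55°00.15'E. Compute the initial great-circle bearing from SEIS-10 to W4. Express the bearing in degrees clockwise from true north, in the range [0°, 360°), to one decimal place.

350.5°

SEIS-10: φ = +40.23150°, λ = +55.26617°
W4: φ = +41.41733°, λ = +55.00250°
Δλ = -0.2637°
y = sin Δλ · cos φ₂ = -0.003451
x = cos φ₁ sin φ₂ − sin φ₁ cos φ₂ cos Δλ = 0.020700
θ = atan2(y, x) = -9.4648° → 350.5352° (mod 360°)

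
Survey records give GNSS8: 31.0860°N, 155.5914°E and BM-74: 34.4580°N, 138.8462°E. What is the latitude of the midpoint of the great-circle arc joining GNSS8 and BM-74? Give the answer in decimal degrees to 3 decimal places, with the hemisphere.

Bx = cos φ₂ cos Δλ = 0.789577,  By = cos φ₂ sin Δλ = -0.237564
φₘ = atan2(sin φ₁ + sin φ₂, √((cos φ₁ + Bx)² + By²)) = 33.05194°
λₘ = λ₁ + atan2(By, cos φ₁ + Bx) = 147.37859°

33.052°N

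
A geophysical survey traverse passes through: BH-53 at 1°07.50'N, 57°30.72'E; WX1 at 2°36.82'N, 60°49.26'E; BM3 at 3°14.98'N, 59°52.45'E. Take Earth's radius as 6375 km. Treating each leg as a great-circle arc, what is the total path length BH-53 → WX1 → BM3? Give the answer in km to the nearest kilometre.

530 km

BH-53: φ = +1.12500°, λ = +57.51200°
WX1: φ = +2.61367°, λ = +60.82100°
BM3: φ = +3.24967°, λ = +59.87417°
BH-53→WX1: c = 0.063299 rad, d = 403.53 km
WX1→BM3: c = 0.019889 rad, d = 126.79 km
Total = 403.53 + 126.79 = 530.32 km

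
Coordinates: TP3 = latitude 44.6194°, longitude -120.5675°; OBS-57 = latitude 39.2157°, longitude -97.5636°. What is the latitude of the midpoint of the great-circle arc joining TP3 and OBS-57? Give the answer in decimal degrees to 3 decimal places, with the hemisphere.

42.495°N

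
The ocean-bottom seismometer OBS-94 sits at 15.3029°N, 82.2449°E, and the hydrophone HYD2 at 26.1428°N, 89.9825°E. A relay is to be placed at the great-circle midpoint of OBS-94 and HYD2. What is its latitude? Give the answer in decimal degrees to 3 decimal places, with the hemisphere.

Bx = cos φ₂ cos Δλ = 0.889525,  By = cos φ₂ sin Δλ = 0.120863
φₘ = atan2(sin φ₁ + sin φ₂, √((cos φ₁ + Bx)² + By²)) = 20.76609°
λₘ = λ₁ + atan2(By, cos φ₁ + Bx) = 85.97462°

20.766°N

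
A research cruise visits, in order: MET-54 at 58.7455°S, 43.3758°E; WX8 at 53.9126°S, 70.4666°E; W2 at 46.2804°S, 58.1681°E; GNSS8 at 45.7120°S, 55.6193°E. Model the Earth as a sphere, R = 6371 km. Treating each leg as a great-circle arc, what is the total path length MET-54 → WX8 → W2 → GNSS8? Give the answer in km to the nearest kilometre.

MET-54→WX8: c = 0.273189 rad, d = 1740.49 km
WX8→W2: c = 0.191084 rad, d = 1217.40 km
W2→GNSS8: c = 0.032455 rad, d = 206.77 km
Total = 1740.49 + 1217.40 + 206.77 = 3164.66 km

3165 km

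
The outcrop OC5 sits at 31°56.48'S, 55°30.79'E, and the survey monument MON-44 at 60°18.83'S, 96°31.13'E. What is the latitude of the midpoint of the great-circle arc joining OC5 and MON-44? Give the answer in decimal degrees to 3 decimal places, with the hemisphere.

OC5: φ = -31.94133°, λ = +55.51317°
MON-44: φ = -60.31383°, λ = +96.51883°
Bx = cos φ₂ cos Δλ = 0.373737,  By = cos φ₂ sin Δλ = 0.324949
φₘ = atan2(sin φ₁ + sin φ₂, √((cos φ₁ + Bx)² + By²)) = -47.86003°
λₘ = λ₁ + atan2(By, cos φ₁ + Bx) = 70.40062°

47.860°S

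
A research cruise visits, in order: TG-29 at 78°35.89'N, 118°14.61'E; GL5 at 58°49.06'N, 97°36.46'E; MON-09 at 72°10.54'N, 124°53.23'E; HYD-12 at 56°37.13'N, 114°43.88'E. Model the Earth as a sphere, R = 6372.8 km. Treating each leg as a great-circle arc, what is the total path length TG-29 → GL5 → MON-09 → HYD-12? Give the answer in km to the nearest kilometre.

6025 km

TG-29: φ = +78.59817°, λ = +118.24350°
GL5: φ = +58.81767°, λ = +97.60767°
MON-09: φ = +72.17567°, λ = +124.88717°
HYD-12: φ = +56.61883°, λ = +114.73133°
TG-29→GL5: c = 0.364145 rad, d = 2320.62 km
GL5→MON-09: c = 0.300060 rad, d = 1912.22 km
MON-09→HYD-12: c = 0.281189 rad, d = 1791.96 km
Total = 2320.62 + 1912.22 + 1791.96 = 6024.81 km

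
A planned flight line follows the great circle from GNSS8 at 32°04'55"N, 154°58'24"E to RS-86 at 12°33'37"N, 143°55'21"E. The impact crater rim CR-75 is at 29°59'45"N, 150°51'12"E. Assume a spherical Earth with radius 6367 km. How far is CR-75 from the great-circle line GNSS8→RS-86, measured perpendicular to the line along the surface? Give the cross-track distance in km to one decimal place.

231.3 km

GNSS8: φ = +32.08194°, λ = +154.97333°
RS-86: φ = +12.56028°, λ = +143.92250°
CR-75: φ = +29.99583°, λ = +150.85333°
δ₁₃ = central angle GNSS8→CR-75 = 0.071557 rad  (haversine)
θ₁₃ = bearing GNSS8→CR-75 = 240.494°,  θ₁₂ = bearing GNSS8→RS-86 = 209.962°
dₓₜ = R·arcsin(sin δ₁₃ · sin(θ₁₃ − θ₁₂)) = 6367·arcsin(0.07150·sin(30.532°)) = 231.306 km
|dₓₜ| = 231.306 km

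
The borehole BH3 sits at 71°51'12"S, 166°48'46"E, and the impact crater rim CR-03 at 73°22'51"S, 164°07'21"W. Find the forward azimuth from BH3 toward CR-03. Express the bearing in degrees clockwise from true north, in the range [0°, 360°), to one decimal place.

BH3: φ = -71.85333°, λ = +166.81278°
CR-03: φ = -73.38083°, λ = -164.12250°
Δλ = 29.0647°
y = sin Δλ · cos φ₂ = 0.138942
x = cos φ₁ sin φ₂ − sin φ₁ cos φ₂ cos Δλ = -0.060882
θ = atan2(y, x) = 113.6622° → 113.6622° (mod 360°)

113.7°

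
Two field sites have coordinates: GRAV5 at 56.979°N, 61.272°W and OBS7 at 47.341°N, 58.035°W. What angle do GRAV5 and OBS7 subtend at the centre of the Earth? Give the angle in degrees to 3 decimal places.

9.838°

Δφ = -9.6380°,  Δλ = 3.2370°
a = sin²(Δφ/2) + cos φ₁ cos φ₂ sin²(Δλ/2) = 0.007352
c = 2·arcsin(√a) = 0.171698 rad = 9.8376°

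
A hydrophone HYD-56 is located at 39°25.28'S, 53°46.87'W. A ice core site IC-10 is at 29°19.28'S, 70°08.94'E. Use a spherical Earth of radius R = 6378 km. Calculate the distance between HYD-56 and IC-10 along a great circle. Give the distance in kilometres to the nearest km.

10433 km

HYD-56: φ = -39.42133°, λ = -53.78117°
IC-10: φ = -29.32133°, λ = +70.14900°
Δφ = 10.1000°,  Δλ = 123.9302°
a = sin²(Δφ/2) + cos φ₁ cos φ₂ sin²(Δλ/2) = 0.532490
c = 2·arcsin(√a) = 1.635822 rad = 93.7257°
d = R·c = 6378 × 1.635822 = 10433.3 km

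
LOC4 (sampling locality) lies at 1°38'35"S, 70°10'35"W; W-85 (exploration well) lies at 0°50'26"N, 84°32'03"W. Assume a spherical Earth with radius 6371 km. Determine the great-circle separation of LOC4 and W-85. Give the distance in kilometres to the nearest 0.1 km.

LOC4: φ = -1.64306°, λ = -70.17639°
W-85: φ = +0.84056°, λ = -84.53417°
Δφ = 2.4836°,  Δλ = -14.3578°
a = sin²(Δφ/2) + cos φ₁ cos φ₂ sin²(Δλ/2) = 0.016078
c = 2·arcsin(√a) = 0.254287 rad = 14.5695°
d = R·c = 6371 × 0.254287 = 1620.1 km

1620.1 km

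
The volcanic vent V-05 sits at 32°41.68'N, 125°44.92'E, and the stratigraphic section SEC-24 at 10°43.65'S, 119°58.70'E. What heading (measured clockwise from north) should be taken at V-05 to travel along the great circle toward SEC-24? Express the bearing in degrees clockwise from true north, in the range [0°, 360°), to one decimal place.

V-05: φ = +32.69467°, λ = +125.74867°
SEC-24: φ = -10.72750°, λ = +119.97833°
Δλ = -5.7703°
y = sin Δλ · cos φ₂ = -0.098784
x = cos φ₁ sin φ₂ − sin φ₁ cos φ₂ cos Δλ = -0.684679
θ = atan2(y, x) = -171.7901° → 188.2099° (mod 360°)

188.2°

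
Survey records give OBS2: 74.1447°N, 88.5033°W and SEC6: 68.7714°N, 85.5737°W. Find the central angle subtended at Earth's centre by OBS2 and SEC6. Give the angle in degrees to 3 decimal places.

5.452°

Δφ = -5.3733°,  Δλ = 2.9296°
a = sin²(Δφ/2) + cos φ₁ cos φ₂ sin²(Δλ/2) = 0.002262
c = 2·arcsin(√a) = 0.095152 rad = 5.4518°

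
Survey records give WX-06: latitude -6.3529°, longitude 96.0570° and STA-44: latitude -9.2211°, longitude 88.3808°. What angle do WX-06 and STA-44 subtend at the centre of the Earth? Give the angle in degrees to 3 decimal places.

8.127°

Δφ = -2.8682°,  Δλ = -7.6762°
a = sin²(Δφ/2) + cos φ₁ cos φ₂ sin²(Δλ/2) = 0.005022
c = 2·arcsin(√a) = 0.141850 rad = 8.1274°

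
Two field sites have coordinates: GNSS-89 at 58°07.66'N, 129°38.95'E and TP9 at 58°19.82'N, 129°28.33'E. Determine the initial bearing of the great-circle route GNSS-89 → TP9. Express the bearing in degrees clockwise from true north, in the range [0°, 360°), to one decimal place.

335.4°

GNSS-89: φ = +58.12767°, λ = +129.64917°
TP9: φ = +58.33033°, λ = +129.47217°
Δλ = -0.1770°
y = sin Δλ · cos φ₂ = -0.001622
x = cos φ₁ sin φ₂ − sin φ₁ cos φ₂ cos Δλ = 0.003539
θ = atan2(y, x) = -24.6198° → 335.3802° (mod 360°)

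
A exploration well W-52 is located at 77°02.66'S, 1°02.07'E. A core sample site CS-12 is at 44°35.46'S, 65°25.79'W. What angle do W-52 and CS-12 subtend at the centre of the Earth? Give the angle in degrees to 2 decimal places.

41.59°

W-52: φ = -77.04433°, λ = +1.03450°
CS-12: φ = -44.59100°, λ = -65.42983°
Δφ = 32.4533°,  Δλ = -66.4643°
a = sin²(Δφ/2) + cos φ₁ cos φ₂ sin²(Δλ/2) = 0.126038
c = 2·arcsin(√a) = 0.725866 rad = 41.5891°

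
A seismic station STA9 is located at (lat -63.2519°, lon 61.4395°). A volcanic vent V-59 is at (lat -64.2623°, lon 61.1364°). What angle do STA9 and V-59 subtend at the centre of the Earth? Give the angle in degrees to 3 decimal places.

1.019°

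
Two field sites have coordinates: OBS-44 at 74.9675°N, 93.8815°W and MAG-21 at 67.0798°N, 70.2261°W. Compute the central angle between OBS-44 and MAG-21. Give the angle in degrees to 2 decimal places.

10.87°

Δφ = -7.8877°,  Δλ = 23.6554°
a = sin²(Δφ/2) + cos φ₁ cos φ₂ sin²(Δλ/2) = 0.008974
c = 2·arcsin(√a) = 0.189749 rad = 10.8718°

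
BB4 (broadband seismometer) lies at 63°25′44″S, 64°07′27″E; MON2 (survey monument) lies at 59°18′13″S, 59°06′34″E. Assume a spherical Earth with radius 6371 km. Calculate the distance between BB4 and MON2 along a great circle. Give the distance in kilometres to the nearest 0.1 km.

530.5 km

BB4: φ = -63.42889°, λ = +64.12417°
MON2: φ = -59.30361°, λ = +59.10944°
Δφ = 4.1253°,  Δλ = -5.0147°
a = sin²(Δφ/2) + cos φ₁ cos φ₂ sin²(Δλ/2) = 0.001732
c = 2·arcsin(√a) = 0.083270 rad = 4.7710°
d = R·c = 6371 × 0.083270 = 530.5 km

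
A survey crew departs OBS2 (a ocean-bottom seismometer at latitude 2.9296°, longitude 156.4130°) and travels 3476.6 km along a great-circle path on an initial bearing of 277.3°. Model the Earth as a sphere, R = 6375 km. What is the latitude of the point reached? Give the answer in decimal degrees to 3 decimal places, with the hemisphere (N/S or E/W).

6.288°N

δ = d/R = 3476.6/6375 = 0.545349 rad
φ₂ = arcsin(sin φ₁ cos δ + cos φ₁ sin δ cos θ)
   = arcsin(0.05111·0.85495 + 0.99869·0.51872·0.12706) = 6.28763°
λ₂ = λ₁ + atan2(sin θ sin δ cos φ₁, cos δ − sin φ₁ sin φ₂) = 125.23987°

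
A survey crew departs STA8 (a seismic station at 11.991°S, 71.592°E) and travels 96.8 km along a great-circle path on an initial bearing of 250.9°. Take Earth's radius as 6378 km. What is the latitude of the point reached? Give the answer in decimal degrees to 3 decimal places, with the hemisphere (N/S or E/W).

12.274°S

δ = d/R = 96.8/6378 = 0.015177 rad
φ₂ = arcsin(sin φ₁ cos δ + cos φ₁ sin δ cos θ)
   = arcsin(-0.20776·0.99988 + 0.97818·0.01518·-0.32722) = -12.27428°
λ₂ = λ₁ + atan2(sin θ sin δ cos φ₁, cos δ − sin φ₁ sin φ₂) = 70.75106°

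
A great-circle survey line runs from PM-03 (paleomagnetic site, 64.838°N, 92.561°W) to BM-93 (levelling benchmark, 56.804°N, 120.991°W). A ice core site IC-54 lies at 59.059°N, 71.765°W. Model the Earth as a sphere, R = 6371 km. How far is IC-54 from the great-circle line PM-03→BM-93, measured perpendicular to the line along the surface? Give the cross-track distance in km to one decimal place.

δ₁₃ = central angle PM-03→IC-54 = 0.196912 rad  (haversine)
θ₁₃ = bearing PM-03→IC-54 = 111.082°,  θ₁₂ = bearing PM-03→BM-93 = 252.939°
dₓₜ = R·arcsin(sin δ₁₃ · sin(θ₁₃ − θ₁₂)) = 6371·arcsin(0.19564·sin(-141.857°)) = -771.723 km
|dₓₜ| = 771.723 km

771.7 km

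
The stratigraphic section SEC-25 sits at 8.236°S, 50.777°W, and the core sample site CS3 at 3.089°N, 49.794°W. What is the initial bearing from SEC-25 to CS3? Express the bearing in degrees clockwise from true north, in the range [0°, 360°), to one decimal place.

Δλ = 0.9830°
y = sin Δλ · cos φ₂ = 0.017131
x = cos φ₁ sin φ₂ − sin φ₁ cos φ₂ cos Δλ = 0.196353
θ = atan2(y, x) = 4.9861° → 4.9861° (mod 360°)

5.0°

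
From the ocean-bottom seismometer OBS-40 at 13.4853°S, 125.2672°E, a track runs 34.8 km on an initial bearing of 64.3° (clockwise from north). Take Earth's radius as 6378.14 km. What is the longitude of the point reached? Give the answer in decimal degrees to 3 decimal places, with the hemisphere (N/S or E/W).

δ = d/R = 34.8/6378.14 = 0.005456 rad
φ₂ = arcsin(sin φ₁ cos δ + cos φ₁ sin δ cos θ)
   = arcsin(-0.23320·0.99999 + 0.97243·0.00546·0.43366) = -13.34957°
λ₂ = λ₁ + atan2(sin θ sin δ cos φ₁, cos δ − sin φ₁ sin φ₂) = 125.55671°

125.557°E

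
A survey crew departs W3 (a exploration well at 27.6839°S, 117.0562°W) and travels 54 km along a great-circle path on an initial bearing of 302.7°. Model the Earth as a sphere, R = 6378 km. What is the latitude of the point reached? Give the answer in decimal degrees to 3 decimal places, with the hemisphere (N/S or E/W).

27.421°S

δ = d/R = 54/6378 = 0.008467 rad
φ₂ = arcsin(sin φ₁ cos δ + cos φ₁ sin δ cos θ)
   = arcsin(-0.46459·0.99996 + 0.88552·0.00847·0.54024) = -27.42107°
λ₂ = λ₁ + atan2(sin θ sin δ cos φ₁, cos δ − sin φ₁ sin φ₂) = -117.51609°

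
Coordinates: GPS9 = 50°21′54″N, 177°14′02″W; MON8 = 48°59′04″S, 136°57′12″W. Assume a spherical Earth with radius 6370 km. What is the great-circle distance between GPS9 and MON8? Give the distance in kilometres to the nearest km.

GPS9: φ = +50.36500°, λ = -177.23389°
MON8: φ = -48.98444°, λ = -136.95333°
Δφ = -99.3494°,  Δλ = 40.2806°
a = sin²(Δφ/2) + cos φ₁ cos φ₂ sin²(Δλ/2) = 0.630859
c = 2·arcsin(√a) = 1.835597 rad = 105.1720°
d = R·c = 6370 × 1.835597 = 11692.8 km

11693 km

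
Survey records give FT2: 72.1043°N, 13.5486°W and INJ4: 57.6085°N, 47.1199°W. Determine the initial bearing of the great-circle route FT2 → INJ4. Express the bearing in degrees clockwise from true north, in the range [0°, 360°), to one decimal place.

Δλ = -33.5713°
y = sin Δλ · cos φ₂ = -0.296229
x = cos φ₁ sin φ₂ − sin φ₁ cos φ₂ cos Δλ = -0.165276
θ = atan2(y, x) = -119.1586° → 240.8414° (mod 360°)

240.8°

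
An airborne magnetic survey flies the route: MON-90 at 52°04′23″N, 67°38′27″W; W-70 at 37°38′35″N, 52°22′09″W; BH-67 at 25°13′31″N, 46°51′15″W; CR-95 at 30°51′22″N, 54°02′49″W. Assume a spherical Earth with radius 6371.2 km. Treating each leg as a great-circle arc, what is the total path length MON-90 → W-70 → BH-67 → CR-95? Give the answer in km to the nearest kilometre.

4416 km

MON-90: φ = +52.07306°, λ = -67.64083°
W-70: φ = +37.64306°, λ = -52.36917°
BH-67: φ = +25.22528°, λ = -46.85417°
CR-95: φ = +30.85611°, λ = -54.04694°
MON-90→W-70: c = 0.313480 rad, d = 1997.24 km
W-70→BH-67: c = 0.231646 rad, d = 1475.86 km
BH-67→CR-95: c = 0.148032 rad, d = 943.14 km
Total = 1997.24 + 1475.86 + 943.14 = 4416.25 km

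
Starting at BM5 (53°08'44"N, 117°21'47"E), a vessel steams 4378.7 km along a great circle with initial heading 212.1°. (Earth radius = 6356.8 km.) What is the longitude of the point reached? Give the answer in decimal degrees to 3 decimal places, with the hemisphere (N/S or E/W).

BM5: φ = +53.14556°, λ = +117.36306°
δ = d/R = 4378.7/6356.8 = 0.688821 rad
φ₂ = arcsin(sin φ₁ cos δ + cos φ₁ sin δ cos θ)
   = arcsin(0.80016·0.77200 + 0.59978·0.63563·-0.84712) = 17.14345°
λ₂ = λ₁ + atan2(sin θ sin δ cos φ₁, cos δ − sin φ₁ sin φ₂) = 96.66294°

96.663°E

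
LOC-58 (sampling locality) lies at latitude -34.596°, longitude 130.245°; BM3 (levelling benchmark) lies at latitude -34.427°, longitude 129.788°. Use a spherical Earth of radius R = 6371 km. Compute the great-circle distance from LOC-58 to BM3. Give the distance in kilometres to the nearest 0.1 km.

45.9 km

Δφ = 0.1690°,  Δλ = -0.4570°
a = sin²(Δφ/2) + cos φ₁ cos φ₂ sin²(Δλ/2) = 0.000013
c = 2·arcsin(√a) = 0.007204 rad = 0.4128°
d = R·c = 6371 × 0.007204 = 45.9 km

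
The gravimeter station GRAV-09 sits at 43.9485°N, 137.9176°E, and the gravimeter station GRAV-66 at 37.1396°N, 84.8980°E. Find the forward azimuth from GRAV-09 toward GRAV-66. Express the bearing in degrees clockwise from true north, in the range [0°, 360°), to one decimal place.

Δλ = -53.0196°
y = sin Δλ · cos φ₂ = -0.636810
x = cos φ₁ sin φ₂ − sin φ₁ cos φ₂ cos Δλ = 0.101886
θ = atan2(y, x) = -80.9100° → 279.0900° (mod 360°)

279.1°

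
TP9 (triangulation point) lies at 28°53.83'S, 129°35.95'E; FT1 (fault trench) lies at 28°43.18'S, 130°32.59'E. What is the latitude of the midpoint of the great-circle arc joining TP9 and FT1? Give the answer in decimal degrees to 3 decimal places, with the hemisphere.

TP9: φ = -28.89717°, λ = +129.59917°
FT1: φ = -28.71967°, λ = +130.54317°
Bx = cos φ₂ cos Δλ = 0.876862,  By = cos φ₂ sin Δλ = 0.014448
φₘ = atan2(sin φ₁ + sin φ₂, √((cos φ₁ + Bx)² + By²)) = -28.80924°
λₘ = λ₁ + atan2(By, cos φ₁ + Bx) = 130.07157°

28.809°S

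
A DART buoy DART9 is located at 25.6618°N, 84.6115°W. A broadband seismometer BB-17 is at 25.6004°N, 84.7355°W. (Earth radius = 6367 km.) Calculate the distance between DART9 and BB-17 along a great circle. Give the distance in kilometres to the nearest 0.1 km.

Δφ = -0.0614°,  Δλ = -0.1240°
a = sin²(Δφ/2) + cos φ₁ cos φ₂ sin²(Δλ/2) = 0.000001
c = 2·arcsin(√a) = 0.002226 rad = 0.1275°
d = R·c = 6367 × 0.002226 = 14.2 km

14.2 km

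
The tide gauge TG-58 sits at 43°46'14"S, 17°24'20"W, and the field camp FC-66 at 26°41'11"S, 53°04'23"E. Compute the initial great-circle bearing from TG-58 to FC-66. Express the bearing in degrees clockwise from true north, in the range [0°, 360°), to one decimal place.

98.0°

TG-58: φ = -43.77056°, λ = -17.40556°
FC-66: φ = -26.68639°, λ = +53.07306°
Δλ = 70.4786°
y = sin Δλ · cos φ₂ = 0.842118
x = cos φ₁ sin φ₂ − sin φ₁ cos φ₂ cos Δλ = -0.117769
θ = atan2(y, x) = 97.9611° → 97.9611° (mod 360°)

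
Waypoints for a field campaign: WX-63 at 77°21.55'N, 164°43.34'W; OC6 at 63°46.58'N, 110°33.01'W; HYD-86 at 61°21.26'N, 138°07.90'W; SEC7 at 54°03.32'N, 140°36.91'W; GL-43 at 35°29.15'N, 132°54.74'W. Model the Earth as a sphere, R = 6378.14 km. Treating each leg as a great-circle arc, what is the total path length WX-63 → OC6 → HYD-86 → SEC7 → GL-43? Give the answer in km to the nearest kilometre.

WX-63: φ = +77.35917°, λ = -164.72233°
OC6: φ = +63.77633°, λ = -110.55017°
HYD-86: φ = +61.35433°, λ = -138.13167°
SEC7: φ = +54.05533°, λ = -140.61517°
GL-43: φ = +35.48583°, λ = -132.91233°
WX-63→OC6: c = 0.371083 rad, d = 2366.82 km
OC6→HYD-86: c = 0.223928 rad, d = 1428.25 km
HYD-86→SEC7: c = 0.129455 rad, d = 825.68 km
SEC7→GL-43: c = 0.337380 rad, d = 2151.86 km
Total = 2366.82 + 1428.25 + 825.68 + 2151.86 = 6772.61 km

6773 km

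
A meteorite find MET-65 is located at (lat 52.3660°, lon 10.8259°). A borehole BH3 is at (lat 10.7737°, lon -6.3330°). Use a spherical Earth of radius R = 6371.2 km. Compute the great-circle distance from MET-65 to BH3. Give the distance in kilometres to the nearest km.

Δφ = -41.5923°,  Δλ = -17.1589°
a = sin²(Δφ/2) + cos φ₁ cos φ₂ sin²(Δλ/2) = 0.139406
c = 2·arcsin(√a) = 0.765281 rad = 43.8473°
d = R·c = 6371.2 × 0.765281 = 4875.8 km

4876 km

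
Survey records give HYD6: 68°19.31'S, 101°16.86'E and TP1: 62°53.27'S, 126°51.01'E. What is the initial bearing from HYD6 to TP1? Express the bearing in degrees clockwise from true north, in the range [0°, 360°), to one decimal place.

HYD6: φ = -68.32183°, λ = +101.28100°
TP1: φ = -62.88783°, λ = +126.85017°
Δλ = 25.5692°
y = sin Δλ · cos φ₂ = 0.196695
x = cos φ₁ sin φ₂ − sin φ₁ cos φ₂ cos Δλ = 0.053223
θ = atan2(y, x) = 74.8590° → 74.8590° (mod 360°)

74.9°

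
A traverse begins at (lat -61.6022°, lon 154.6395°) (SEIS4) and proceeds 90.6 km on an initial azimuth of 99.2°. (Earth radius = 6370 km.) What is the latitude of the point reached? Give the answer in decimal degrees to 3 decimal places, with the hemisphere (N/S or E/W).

61.722°S

δ = d/R = 90.6/6370 = 0.014223 rad
φ₂ = arcsin(sin φ₁ cos δ + cos φ₁ sin δ cos θ)
   = arcsin(-0.87967·0.99990 + 0.47559·0.01422·-0.15988) = -61.72200°
λ₂ = λ₁ + atan2(sin θ sin δ cos φ₁, cos δ − sin φ₁ sin φ₂) = 156.33770°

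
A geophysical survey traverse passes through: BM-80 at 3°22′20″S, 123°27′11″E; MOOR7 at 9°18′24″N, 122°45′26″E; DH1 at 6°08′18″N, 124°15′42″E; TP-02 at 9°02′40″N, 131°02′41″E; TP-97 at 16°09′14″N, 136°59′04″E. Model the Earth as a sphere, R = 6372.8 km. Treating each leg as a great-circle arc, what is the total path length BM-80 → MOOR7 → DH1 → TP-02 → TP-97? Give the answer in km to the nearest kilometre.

BM-80: φ = -3.37222°, λ = +123.45306°
MOOR7: φ = +9.30667°, λ = +122.75722°
DH1: φ = +6.13833°, λ = +124.26167°
TP-02: φ = +9.04444°, λ = +131.04472°
TP-97: φ = +16.15389°, λ = +136.98444°
BM-80→MOOR7: c = 0.221619 rad, d = 1412.33 km
MOOR7→DH1: c = 0.061112 rad, d = 389.45 km
DH1→TP-02: c = 0.127828 rad, d = 814.62 km
TP-02→TP-97: c = 0.160052 rad, d = 1019.98 km
Total = 1412.33 + 389.45 + 814.62 + 1019.98 = 3636.39 km

3636 km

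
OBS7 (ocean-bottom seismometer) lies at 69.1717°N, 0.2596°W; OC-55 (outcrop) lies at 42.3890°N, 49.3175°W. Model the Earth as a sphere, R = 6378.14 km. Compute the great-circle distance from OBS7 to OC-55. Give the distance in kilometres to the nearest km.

Δφ = -26.7827°,  Δλ = -49.0579°
a = sin²(Δφ/2) + cos φ₁ cos φ₂ sin²(Δλ/2) = 0.098902
c = 2·arcsin(√a) = 0.639831 rad = 36.6596°
d = R·c = 6378.14 × 0.639831 = 4080.9 km

4081 km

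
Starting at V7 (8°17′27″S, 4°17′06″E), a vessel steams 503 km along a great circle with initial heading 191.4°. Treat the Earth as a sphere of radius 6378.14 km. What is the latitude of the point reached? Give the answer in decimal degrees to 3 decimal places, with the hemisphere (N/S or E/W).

V7: φ = -8.29083°, λ = +4.28500°
δ = d/R = 503/6378.14 = 0.078863 rad
φ₂ = arcsin(sin φ₁ cos δ + cos φ₁ sin δ cos θ)
   = arcsin(-0.14420·0.99689 + 0.98955·0.07878·-0.98027) = -12.71900°
λ₂ = λ₁ + atan2(sin θ sin δ cos φ₁, cos δ − sin φ₁ sin φ₂) = 3.37032°

12.719°S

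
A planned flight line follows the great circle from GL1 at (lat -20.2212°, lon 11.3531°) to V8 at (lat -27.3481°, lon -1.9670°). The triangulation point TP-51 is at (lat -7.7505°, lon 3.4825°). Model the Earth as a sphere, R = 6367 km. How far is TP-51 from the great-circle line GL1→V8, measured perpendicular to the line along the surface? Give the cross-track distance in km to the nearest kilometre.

δ₁₃ = central angle GL1→TP-51 = 0.255061 rad  (haversine)
θ₁₃ = bearing GL1→TP-51 = 327.467°,  θ₁₂ = bearing GL1→V8 = 237.112°
dₓₜ = R·arcsin(sin δ₁₃ · sin(θ₁₃ − θ₁₂)) = 6367·arcsin(0.25230·sin(90.355°)) = 1623.945 km
|dₓₜ| = 1623.945 km

1624 km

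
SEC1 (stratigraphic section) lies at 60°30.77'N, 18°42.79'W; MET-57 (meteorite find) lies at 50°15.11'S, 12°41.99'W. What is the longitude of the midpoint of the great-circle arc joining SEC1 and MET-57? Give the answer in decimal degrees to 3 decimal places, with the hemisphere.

SEC1: φ = +60.51283°, λ = -18.71317°
MET-57: φ = -50.25183°, λ = -12.69983°
Bx = cos φ₂ cos Δλ = 0.635896,  By = cos φ₂ sin Δλ = 0.066985
φₘ = atan2(sin φ₁ + sin φ₂, √((cos φ₁ + Bx)² + By²)) = 5.13742°
λₘ = λ₁ + atan2(By, cos φ₁ + Bx) = -15.31509°

15.315°W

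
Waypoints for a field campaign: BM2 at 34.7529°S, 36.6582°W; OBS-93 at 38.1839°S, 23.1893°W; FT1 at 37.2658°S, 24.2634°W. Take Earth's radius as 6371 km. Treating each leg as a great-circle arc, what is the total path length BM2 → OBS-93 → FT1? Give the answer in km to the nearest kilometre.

1401 km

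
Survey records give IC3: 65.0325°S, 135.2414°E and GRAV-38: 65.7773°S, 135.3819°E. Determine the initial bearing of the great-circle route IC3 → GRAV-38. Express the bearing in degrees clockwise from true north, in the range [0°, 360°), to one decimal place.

175.6°

Δλ = 0.1405°
y = sin Δλ · cos φ₂ = 0.001006
x = cos φ₁ sin φ₂ − sin φ₁ cos φ₂ cos Δλ = -0.013000
θ = atan2(y, x) = 175.5746° → 175.5746° (mod 360°)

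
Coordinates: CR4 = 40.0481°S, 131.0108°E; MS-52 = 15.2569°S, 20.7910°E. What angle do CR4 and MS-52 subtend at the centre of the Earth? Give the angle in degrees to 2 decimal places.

Δφ = 24.7912°,  Δλ = -110.2198°
a = sin²(Δφ/2) + cos φ₁ cos φ₂ sin²(Δλ/2) = 0.542967
c = 2·arcsin(√a) = 1.656836 rad = 94.9297°

94.93°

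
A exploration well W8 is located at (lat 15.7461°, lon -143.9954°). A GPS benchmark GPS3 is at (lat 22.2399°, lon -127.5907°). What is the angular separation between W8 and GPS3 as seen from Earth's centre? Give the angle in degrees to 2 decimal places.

Δφ = 6.4938°,  Δλ = 16.4047°
a = sin²(Δφ/2) + cos φ₁ cos φ₂ sin²(Δλ/2) = 0.021341
c = 2·arcsin(√a) = 0.293223 rad = 16.8004°

16.80°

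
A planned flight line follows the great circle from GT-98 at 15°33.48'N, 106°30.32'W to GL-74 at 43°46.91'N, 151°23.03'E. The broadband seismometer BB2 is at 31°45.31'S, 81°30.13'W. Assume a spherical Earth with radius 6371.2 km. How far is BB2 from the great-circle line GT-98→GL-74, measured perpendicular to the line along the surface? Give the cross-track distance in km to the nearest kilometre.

GT-98: φ = +15.55800°, λ = -106.50533°
GL-74: φ = +43.78183°, λ = +151.38383°
BB2: φ = -31.75517°, λ = -81.50217°
δ₁₃ = central angle GT-98→BB2 = 0.925765 rad  (haversine)
θ₁₃ = bearing GT-98→BB2 = 153.272°,  θ₁₂ = bearing GT-98→GL-74 = 315.052°
dₓₜ = R·arcsin(sin δ₁₃ · sin(θ₁₃ − θ₁₂)) = 6371.2·arcsin(0.79908·sin(-161.780°)) = -1608.834 km
|dₓₜ| = 1608.834 km

1609 km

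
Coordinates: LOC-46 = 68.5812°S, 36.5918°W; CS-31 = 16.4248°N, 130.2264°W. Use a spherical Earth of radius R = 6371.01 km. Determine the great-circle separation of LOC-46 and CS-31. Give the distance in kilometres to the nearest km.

11852 km

Δφ = 85.0060°,  Δλ = -93.6346°
a = sin²(Δφ/2) + cos φ₁ cos φ₂ sin²(Δλ/2) = 0.642717
c = 2·arcsin(√a) = 1.860255 rad = 106.5848°
d = R·c = 6371.01 × 1.860255 = 11851.7 km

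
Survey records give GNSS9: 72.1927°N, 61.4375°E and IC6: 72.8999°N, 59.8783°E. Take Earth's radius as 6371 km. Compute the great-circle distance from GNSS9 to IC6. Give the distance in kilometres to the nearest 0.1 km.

94.3 km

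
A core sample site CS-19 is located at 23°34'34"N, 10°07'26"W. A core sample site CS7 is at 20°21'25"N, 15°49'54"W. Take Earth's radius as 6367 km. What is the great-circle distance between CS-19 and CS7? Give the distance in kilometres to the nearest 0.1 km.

688.3 km

CS-19: φ = +23.57611°, λ = -10.12389°
CS7: φ = +20.35694°, λ = -15.83167°
Δφ = -3.2192°,  Δλ = -5.7078°
a = sin²(Δφ/2) + cos φ₁ cos φ₂ sin²(Δλ/2) = 0.002919
c = 2·arcsin(√a) = 0.108110 rad = 6.1943°
d = R·c = 6367 × 0.108110 = 688.3 km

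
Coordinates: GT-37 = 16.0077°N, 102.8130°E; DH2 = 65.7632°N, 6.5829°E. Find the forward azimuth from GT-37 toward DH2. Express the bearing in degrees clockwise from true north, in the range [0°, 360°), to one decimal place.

335.3°

Δλ = -96.2301°
y = sin Δλ · cos φ₂ = -0.408084
x = cos φ₁ sin φ₂ − sin φ₁ cos φ₂ cos Δλ = 0.888784
θ = atan2(y, x) = -24.6622° → 335.3378° (mod 360°)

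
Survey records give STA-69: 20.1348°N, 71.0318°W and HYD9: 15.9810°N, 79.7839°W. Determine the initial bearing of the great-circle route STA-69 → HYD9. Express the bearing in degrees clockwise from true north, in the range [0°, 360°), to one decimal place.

244.9°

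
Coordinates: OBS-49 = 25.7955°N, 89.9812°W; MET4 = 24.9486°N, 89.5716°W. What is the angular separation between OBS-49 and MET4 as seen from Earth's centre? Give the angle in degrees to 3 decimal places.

0.924°

Δφ = -0.8469°,  Δλ = 0.4096°
a = sin²(Δφ/2) + cos φ₁ cos φ₂ sin²(Δλ/2) = 0.000065
c = 2·arcsin(√a) = 0.016131 rad = 0.9242°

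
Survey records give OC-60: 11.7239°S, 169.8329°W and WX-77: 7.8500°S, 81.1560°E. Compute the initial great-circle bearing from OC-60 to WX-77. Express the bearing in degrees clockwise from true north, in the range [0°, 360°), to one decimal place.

258.0°

Δλ = -109.0111°
y = sin Δλ · cos φ₂ = -0.936596
x = cos φ₁ sin φ₂ − sin φ₁ cos φ₂ cos Δλ = -0.199302
θ = atan2(y, x) = -102.0130° → 257.9870° (mod 360°)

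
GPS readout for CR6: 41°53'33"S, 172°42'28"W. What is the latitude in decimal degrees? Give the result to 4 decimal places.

41.8925°S

41° + 53′/60 + 33″/3600 = 41 + 0.88333 + 0.00917 = 41.8925°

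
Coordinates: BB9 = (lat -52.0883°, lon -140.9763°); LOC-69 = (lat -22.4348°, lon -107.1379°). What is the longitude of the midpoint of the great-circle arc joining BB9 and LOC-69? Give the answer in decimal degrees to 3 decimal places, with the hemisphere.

Bx = cos φ₂ cos Δλ = 0.767746,  By = cos φ₂ sin Δλ = 0.514707
φₘ = atan2(sin φ₁ + sin φ₂, √((cos φ₁ + Bx)² + By²)) = -38.43782°
λₘ = λ₁ + atan2(By, cos φ₁ + Bx) = -120.55176°

120.552°W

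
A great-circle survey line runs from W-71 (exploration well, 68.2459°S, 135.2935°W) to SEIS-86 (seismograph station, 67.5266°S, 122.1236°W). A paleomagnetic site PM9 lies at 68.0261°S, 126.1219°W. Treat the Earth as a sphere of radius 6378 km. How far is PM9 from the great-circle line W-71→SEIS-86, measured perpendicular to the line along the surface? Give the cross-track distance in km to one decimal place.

δ₁₃ = central angle W-71→PM9 = 0.059680 rad  (haversine)
θ₁₃ = bearing W-71→PM9 = 90.583°,  θ₁₂ = bearing W-71→SEIS-86 = 87.885°
dₓₜ = R·arcsin(sin δ₁₃ · sin(θ₁₃ − θ₁₂)) = 6378·arcsin(0.05965·sin(2.698°)) = 17.905 km
|dₓₜ| = 17.905 km

17.9 km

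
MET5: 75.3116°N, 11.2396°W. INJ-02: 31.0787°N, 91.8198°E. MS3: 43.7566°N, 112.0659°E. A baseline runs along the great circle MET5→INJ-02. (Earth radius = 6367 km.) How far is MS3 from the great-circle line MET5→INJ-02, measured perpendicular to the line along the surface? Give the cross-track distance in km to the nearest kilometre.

1989 km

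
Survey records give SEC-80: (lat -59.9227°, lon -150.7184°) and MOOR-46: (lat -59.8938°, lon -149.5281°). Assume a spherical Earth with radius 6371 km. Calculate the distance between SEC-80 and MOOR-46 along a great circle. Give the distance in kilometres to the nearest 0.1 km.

Δφ = 0.0289°,  Δλ = 1.1903°
a = sin²(Δφ/2) + cos φ₁ cos φ₂ sin²(Δλ/2) = 0.000027
c = 2·arcsin(√a) = 0.010428 rad = 0.5975°
d = R·c = 6371 × 0.010428 = 66.4 km

66.4 km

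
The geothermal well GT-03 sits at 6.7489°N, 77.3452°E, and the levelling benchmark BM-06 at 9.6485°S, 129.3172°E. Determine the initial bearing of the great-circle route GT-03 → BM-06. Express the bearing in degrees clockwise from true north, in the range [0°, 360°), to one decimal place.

107.0°

Δλ = 51.9720°
y = sin Δλ · cos φ₂ = 0.776567
x = cos φ₁ sin φ₂ − sin φ₁ cos φ₂ cos Δλ = -0.237815
θ = atan2(y, x) = 107.0266° → 107.0266° (mod 360°)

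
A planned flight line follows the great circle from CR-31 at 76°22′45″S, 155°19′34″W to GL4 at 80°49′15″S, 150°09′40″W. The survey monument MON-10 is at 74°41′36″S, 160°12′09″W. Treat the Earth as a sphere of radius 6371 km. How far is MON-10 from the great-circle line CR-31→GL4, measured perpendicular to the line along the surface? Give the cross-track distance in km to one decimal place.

CR-31: φ = -76.37917°, λ = -155.32611°
GL4: φ = -80.82083°, λ = -150.16111°
MON-10: φ = -74.69333°, λ = -160.20250°
δ₁₃ = central angle CR-31→MON-10 = 0.036275 rad  (haversine)
θ₁₃ = bearing CR-31→MON-10 = 321.774°,  θ₁₂ = bearing CR-31→GL4 = 169.578°
dₓₜ = R·arcsin(sin δ₁₃ · sin(θ₁₃ − θ₁₂)) = 6371·arcsin(0.03627·sin(152.197°)) = 107.778 km
|dₓₜ| = 107.778 km

107.8 km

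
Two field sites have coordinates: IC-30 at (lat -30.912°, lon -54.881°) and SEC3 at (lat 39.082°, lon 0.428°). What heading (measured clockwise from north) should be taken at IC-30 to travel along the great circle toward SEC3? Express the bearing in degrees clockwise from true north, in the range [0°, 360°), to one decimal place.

Δλ = 55.3090°
y = sin Δλ · cos φ₂ = 0.638254
x = cos φ₁ sin φ₂ − sin φ₁ cos φ₂ cos Δλ = 0.767846
θ = atan2(y, x) = 39.7343° → 39.7343° (mod 360°)

39.7°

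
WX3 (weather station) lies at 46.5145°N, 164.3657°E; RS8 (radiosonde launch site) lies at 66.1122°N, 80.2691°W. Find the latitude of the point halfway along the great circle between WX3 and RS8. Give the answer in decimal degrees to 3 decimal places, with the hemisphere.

Bx = cos φ₂ cos Δλ = -0.173474,  By = cos φ₂ sin Δλ = 0.365908
φₘ = atan2(sin φ₁ + sin φ₂, √((cos φ₁ + Bx)² + By²)) = 68.93871°
λₘ = λ₁ + atan2(By, cos φ₁ + Bx) = -160.22454°

68.939°N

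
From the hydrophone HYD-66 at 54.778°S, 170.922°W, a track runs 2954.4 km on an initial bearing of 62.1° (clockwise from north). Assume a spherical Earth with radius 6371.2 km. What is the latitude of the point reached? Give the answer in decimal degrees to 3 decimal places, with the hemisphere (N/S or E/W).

δ = d/R = 2954.4/6371.2 = 0.463712 rad
φ₂ = arcsin(sin φ₁ cos δ + cos φ₁ sin δ cos θ)
   = arcsin(-0.81692·0.89440 + 0.57675·0.44727·0.46793) = -37.58568°
λ₂ = λ₁ + atan2(sin θ sin δ cos φ₁, cos δ − sin φ₁ sin φ₂) = -141.00031°

37.586°S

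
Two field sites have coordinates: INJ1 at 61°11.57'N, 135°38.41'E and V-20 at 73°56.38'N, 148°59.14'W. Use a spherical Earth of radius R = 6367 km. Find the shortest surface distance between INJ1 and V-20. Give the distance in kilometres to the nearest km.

3208 km

INJ1: φ = +61.19283°, λ = +135.64017°
V-20: φ = +73.93967°, λ = -148.98567°
Δφ = 12.7468°,  Δλ = 75.3742°
a = sin²(Δφ/2) + cos φ₁ cos φ₂ sin²(Δλ/2) = 0.062146
c = 2·arcsin(√a) = 0.503896 rad = 28.8711°
d = R·c = 6367 × 0.503896 = 3208.3 km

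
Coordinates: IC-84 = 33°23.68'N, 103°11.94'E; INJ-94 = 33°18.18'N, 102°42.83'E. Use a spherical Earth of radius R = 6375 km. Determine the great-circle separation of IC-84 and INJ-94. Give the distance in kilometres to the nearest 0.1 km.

IC-84: φ = +33.39467°, λ = +103.19900°
INJ-94: φ = +33.30300°, λ = +102.71383°
Δφ = -0.0917°,  Δλ = -0.4852°
a = sin²(Δφ/2) + cos φ₁ cos φ₂ sin²(Δλ/2) = 0.000013
c = 2·arcsin(√a) = 0.007252 rad = 0.4155°
d = R·c = 6375 × 0.007252 = 46.2 km

46.2 km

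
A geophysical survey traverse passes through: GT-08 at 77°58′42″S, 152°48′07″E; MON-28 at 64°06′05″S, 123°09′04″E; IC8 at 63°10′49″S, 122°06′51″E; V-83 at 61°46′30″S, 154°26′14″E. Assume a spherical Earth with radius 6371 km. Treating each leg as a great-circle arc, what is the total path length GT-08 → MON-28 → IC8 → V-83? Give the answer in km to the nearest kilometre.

GT-08: φ = -77.97833°, λ = +152.80194°
MON-28: φ = -64.10139°, λ = +123.15111°
IC8: φ = -63.18028°, λ = +122.11417°
V-83: φ = -61.77500°, λ = +154.43722°
GT-08→MON-28: c = 0.287694 rad, d = 1832.90 km
MON-28→IC8: c = 0.017972 rad, d = 114.50 km
IC8→V-83: c = 0.259045 rad, d = 1650.37 km
Total = 1832.90 + 114.50 + 1650.37 = 3597.77 km

3598 km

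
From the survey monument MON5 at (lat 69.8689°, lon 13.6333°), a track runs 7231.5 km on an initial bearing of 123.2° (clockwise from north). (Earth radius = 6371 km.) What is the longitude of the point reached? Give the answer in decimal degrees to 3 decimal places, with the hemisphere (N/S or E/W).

64.768°E

δ = d/R = 7231.5/6371 = 1.135065 rad
φ₂ = arcsin(sin φ₁ cos δ + cos φ₁ sin δ cos θ)
   = arcsin(0.93891·0.42207 + 0.34417·0.90656·-0.54756) = 13.02889°
λ₂ = λ₁ + atan2(sin θ sin δ cos φ₁, cos δ − sin φ₁ sin φ₂) = 64.76796°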